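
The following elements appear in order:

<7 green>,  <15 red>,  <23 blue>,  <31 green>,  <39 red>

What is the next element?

First component: +8 each step; 7, 15, 23, 31, 39 → 47.
For the colour, repeats green → red → blue: green, red, blue, green, red → blue.
Combining the parts gives <47 blue>.

<47 blue>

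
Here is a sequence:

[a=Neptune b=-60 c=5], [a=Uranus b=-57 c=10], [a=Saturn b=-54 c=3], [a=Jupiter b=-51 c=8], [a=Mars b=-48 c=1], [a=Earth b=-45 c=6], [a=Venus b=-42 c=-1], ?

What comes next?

For the a, runs backward through the planets Mercury→Neptune: Neptune, Uranus, Saturn, Jupiter, Mars, Earth, Venus → Mercury.
B goes -60, -57, -54, -51, -48, -45, -42 → -39 (+3 each step).
C: alternating steps +5, −7, +5, −7, …, so 5, 10, 3, 8, 1, 6, -1 → 4.
So the next tuple is [a=Mercury b=-39 c=4].

[a=Mercury b=-39 c=4]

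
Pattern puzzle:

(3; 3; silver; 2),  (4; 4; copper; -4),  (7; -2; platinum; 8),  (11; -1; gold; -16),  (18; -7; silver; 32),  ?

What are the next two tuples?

First component goes 3, 4, 7, 11, 18 → 29 → 47 (each term is the sum of the two before it).
Second component: alternating steps +1, −6, +1, −6, …; 3, 4, -2, -1, -7 → -6 → -12.
Metal goes silver, copper, platinum, gold, silver → copper → platinum (repeats silver → copper → platinum → gold).
Fourth component — ×(-2) each step: 2, -4, 8, -16, 32 → -64 → 128.
So the next two tuples are (29; -6; copper; -64) and (47; -12; platinum; 128).

(29; -6; copper; -64), (47; -12; platinum; 128)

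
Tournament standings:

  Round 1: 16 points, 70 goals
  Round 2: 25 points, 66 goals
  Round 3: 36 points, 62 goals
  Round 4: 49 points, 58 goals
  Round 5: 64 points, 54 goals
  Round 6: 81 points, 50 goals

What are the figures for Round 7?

Points goes 16, 25, 36, 49, 64, 81 → 100 (perfect squares: 4², 5², 6², …).
For the goals, −4 each step: 70, 66, 62, 58, 54, 50 → 46.
So the next row is 100 points, 46 goals.

100 points, 46 goals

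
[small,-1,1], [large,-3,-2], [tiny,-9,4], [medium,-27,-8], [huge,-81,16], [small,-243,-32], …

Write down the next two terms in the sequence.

[large,-729,64], [tiny,-2187,-128]

Size: repeats small → large → tiny → medium → huge; small, large, tiny, medium, huge, small → large → tiny.
Second value: -1, -3, -9, -27, -81, -243 → -729 → -2187 (×3 each step).
Third value: ×(-2) each step, so 1, -2, 4, -8, 16, -32 → 64 → -128.
So the next two terms are [large,-729,64] and [tiny,-2187,-128].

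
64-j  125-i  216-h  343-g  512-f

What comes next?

First component — perfect cubes: 4³, 5³, 6³, …: 64, 125, 216, 343, 512 → 729.
Letter: letters move back 1 place in the alphabet; j, i, h, g, f → e.
So the next label is 729-e.

729-e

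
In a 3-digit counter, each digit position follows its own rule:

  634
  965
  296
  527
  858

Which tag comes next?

First digit — +3 each step, mod 10: 6, 9, 2, 5, 8 → 1.
Second digit: 3, 6, 9, 2, 5 → 8 (+3 each step, mod 10).
Third digit: +1 each step, mod 10, so 4, 5, 6, 7, 8 → 9.
Combining the parts gives 189.

189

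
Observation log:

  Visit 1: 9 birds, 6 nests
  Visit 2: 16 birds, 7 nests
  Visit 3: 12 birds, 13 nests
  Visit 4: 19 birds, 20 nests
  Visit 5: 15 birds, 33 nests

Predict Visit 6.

22 birds, 53 nests

Birds: alternating steps +7, −4, +7, −4, …, so 9, 16, 12, 19, 15 → 22.
Nests goes 6, 7, 13, 20, 33 → 53 (each term is the sum of the two before it).
Combining the parts gives 22 birds, 53 nests.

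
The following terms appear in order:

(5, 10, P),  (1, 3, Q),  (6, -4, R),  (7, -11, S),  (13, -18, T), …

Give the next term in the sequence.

(20, -25, U)

First value: 5, 1, 6, 7, 13 → 20 (each term is the sum of the two before it).
Second value: 10, 3, -4, -11, -18 → -25 (−7 each step).
For the letter, letters move forward 1 place in the alphabet: P, Q, R, S, T → U.
Combining the parts gives (20, -25, U).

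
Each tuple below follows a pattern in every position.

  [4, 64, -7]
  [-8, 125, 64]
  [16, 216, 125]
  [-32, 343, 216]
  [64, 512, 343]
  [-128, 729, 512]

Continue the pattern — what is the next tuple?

First component: 4, -8, 16, -32, 64, -128 → 256 (×(-2) each step).
Second component: perfect cubes: 4³, 5³, 6³, …, so 64, 125, 216, 343, 512, 729 → 1000.
Third component: always the previous value of the second component, so -7, 64, 125, 216, 343, 512 → 729.
Combining the parts gives [256, 1000, 729].

[256, 1000, 729]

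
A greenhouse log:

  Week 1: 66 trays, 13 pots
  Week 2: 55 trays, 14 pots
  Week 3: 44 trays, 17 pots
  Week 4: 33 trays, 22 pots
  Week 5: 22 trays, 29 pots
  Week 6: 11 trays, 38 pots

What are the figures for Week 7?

0 trays, 49 pots

Trays — −11 each step: 66, 55, 44, 33, 22, 11 → 0.
Pots goes 13, 14, 17, 22, 29, 38 → 49 (differences are 1, 3, 5, … (increasing by 2 each time)).
So the next line is 0 trays, 49 pots.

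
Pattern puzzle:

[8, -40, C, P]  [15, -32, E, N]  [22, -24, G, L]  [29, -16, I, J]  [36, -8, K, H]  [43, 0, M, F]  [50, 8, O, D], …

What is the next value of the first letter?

Q

First letter: C, E, G, I, K, M, O → Q (letters move forward 2 places in the alphabet).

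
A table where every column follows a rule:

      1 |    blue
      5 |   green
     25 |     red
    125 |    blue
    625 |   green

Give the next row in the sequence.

3125  red

First component: ×5 each step; 1, 5, 25, 125, 625 → 3125.
Colour: repeats blue → green → red; blue, green, red, blue, green → red.
Combining the parts gives 3125  red.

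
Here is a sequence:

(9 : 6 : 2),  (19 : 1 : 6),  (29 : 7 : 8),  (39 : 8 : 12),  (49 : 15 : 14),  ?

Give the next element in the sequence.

(59 : 23 : 18)

First slot: 9, 19, 29, 39, 49 → 59 (+10 each step).
Second slot: each term is the sum of the two before it; 6, 1, 7, 8, 15 → 23.
Third slot: alternating steps +4, +2, +4, +2, …, so 2, 6, 8, 12, 14 → 18.
Putting it together: (59 : 23 : 18).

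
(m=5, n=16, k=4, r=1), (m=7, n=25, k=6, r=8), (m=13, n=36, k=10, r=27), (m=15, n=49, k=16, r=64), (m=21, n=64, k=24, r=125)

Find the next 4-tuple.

(m=23, n=81, k=34, r=216)

M: alternating steps +2, +6, +2, +6, …, so 5, 7, 13, 15, 21 → 23.
N: perfect squares: 4², 5², 6², …, so 16, 25, 36, 49, 64 → 81.
K — differences are 2, 4, 6, … (increasing by 2 each time): 4, 6, 10, 16, 24 → 34.
R: perfect cubes: 1³, 2³, 3³, …; 1, 8, 27, 64, 125 → 216.
Combining the parts gives (m=23, n=81, k=34, r=216).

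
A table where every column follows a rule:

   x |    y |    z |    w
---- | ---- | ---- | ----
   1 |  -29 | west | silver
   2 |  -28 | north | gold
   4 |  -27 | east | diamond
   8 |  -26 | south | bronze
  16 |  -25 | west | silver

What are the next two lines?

For the column x, ×2 each step: 1, 2, 4, 8, 16 → 32 → 64.
Column y: -29, -28, -27, -26, -25 → -24 → -23 (+1 each step).
Column z: west, north, east, south, west → north → east (repeats west → north → east → south).
Column w goes silver, gold, diamond, bronze, silver → gold → diamond (repeats silver → gold → diamond → bronze).
Putting the parts together: 32  -24  north  gold and then 64  -23  east  diamond.

32  -24  north  gold; 64  -23  east  diamond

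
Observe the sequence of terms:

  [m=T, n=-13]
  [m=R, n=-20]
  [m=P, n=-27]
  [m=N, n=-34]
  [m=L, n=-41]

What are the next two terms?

[m=J, n=-48], [m=H, n=-55]

M: T, R, P, N, L → J → H (letters move back 2 places in the alphabet).
For the n, −7 each step: -13, -20, -27, -34, -41 → -48 → -55.
So the next two terms are [m=J, n=-48] and [m=H, n=-55].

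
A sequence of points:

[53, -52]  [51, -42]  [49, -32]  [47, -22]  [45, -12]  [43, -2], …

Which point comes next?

First slot: −2 each step; 53, 51, 49, 47, 45, 43 → 41.
Second slot: -52, -42, -32, -22, -12, -2 → 8 (+10 each step).
Combining the parts gives [41, 8].

[41, 8]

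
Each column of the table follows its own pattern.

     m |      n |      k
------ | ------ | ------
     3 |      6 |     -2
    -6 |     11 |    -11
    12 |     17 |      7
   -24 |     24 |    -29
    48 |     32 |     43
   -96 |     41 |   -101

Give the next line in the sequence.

Column m — ×(-2) each step: 3, -6, 12, -24, 48, -96 → 192.
Column n — differences are 5, 6, 7, … (increasing by 1 each time): 6, 11, 17, 24, 32, 41 → 51.
Column k: -2, -11, 7, -29, 43, -101 → 187 (always 5 less than the column m).
So the next line is 192  51  187.

192  51  187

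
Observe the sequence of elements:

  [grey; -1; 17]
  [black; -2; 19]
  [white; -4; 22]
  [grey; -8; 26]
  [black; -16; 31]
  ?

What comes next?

Shade: repeats grey → black → white, so grey, black, white, grey, black → white.
For the second slot, ×2 each step: -1, -2, -4, -8, -16 → -32.
For the third slot, differences are 2, 3, 4, … (increasing by 1 each time): 17, 19, 22, 26, 31 → 37.
Combining the parts gives [white; -32; 37].

[white; -32; 37]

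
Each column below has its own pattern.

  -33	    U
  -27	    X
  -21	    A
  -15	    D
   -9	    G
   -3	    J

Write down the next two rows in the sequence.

3  M; 9  P

First component: +6 each step; -33, -27, -21, -15, -9, -3 → 3 → 9.
Letter: letters move forward 3 places in the alphabet, wrapping Z→A; U, X, A, D, G, J → M → P.
So the next two rows are 3  M and 9  P.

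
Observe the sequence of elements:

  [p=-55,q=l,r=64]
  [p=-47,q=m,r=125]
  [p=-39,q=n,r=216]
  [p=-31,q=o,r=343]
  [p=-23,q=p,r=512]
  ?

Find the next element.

P goes -55, -47, -39, -31, -23 → -15 (+8 each step).
Q: letters move forward 1 place in the alphabet, so l, m, n, o, p → q.
R: perfect cubes: 4³, 5³, 6³, …, so 64, 125, 216, 343, 512 → 729.
Putting it together: [p=-15,q=q,r=729].

[p=-15,q=q,r=729]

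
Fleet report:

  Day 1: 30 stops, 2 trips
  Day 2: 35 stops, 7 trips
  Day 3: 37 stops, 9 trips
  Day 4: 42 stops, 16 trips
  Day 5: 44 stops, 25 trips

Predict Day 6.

49 stops, 41 trips

Stops: 30, 35, 37, 42, 44 → 49 (alternating steps +5, +2, +5, +2, …).
Trips — each term is the sum of the two before it: 2, 7, 9, 16, 25 → 41.
Putting it together: 49 stops, 41 trips.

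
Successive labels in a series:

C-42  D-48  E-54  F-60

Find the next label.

Letter goes C, D, E, F → G (letters move forward 1 place in the alphabet).
Second component goes 42, 48, 54, 60 → 66 (+6 each step).
Putting it together: G-66.

G-66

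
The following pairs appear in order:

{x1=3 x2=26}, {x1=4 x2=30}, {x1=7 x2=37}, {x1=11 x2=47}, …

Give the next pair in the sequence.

{x1=18 x2=60}

For the x1, each term is the sum of the two before it: 3, 4, 7, 11 → 18.
For the x2, differences are 4, 7, 10, … (increasing by 3 each time): 26, 30, 37, 47 → 60.
So the next pair is {x1=18 x2=60}.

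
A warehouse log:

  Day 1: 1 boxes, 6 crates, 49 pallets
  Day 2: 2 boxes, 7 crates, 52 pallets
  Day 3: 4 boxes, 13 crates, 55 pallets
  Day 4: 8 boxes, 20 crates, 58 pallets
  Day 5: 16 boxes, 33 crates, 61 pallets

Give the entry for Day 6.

For the boxes, ×2 each step: 1, 2, 4, 8, 16 → 32.
Crates: each term is the sum of the two before it; 6, 7, 13, 20, 33 → 53.
For the pallets, +3 each step: 49, 52, 55, 58, 61 → 64.
Combining the parts gives 32 boxes, 53 crates, 64 pallets.

32 boxes, 53 crates, 64 pallets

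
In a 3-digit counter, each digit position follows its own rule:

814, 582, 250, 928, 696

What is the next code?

First digit: −3 each step, mod 10; 8, 5, 2, 9, 6 → 3.
Second digit: −3 each step, mod 10; 1, 8, 5, 2, 9 → 6.
Third digit: −2 each step, mod 10, so 4, 2, 0, 8, 6 → 4.
Combining the parts gives 364.

364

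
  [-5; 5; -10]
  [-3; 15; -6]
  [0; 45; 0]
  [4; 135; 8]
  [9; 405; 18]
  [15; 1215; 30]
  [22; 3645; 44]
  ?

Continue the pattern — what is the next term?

[30; 10935; 60]

For the first part, differences are 2, 3, 4, … (increasing by 1 each time): -5, -3, 0, 4, 9, 15, 22 → 30.
For the second part, ×3 each step: 5, 15, 45, 135, 405, 1215, 3645 → 10935.
Third part: always 2 × the first part, so -10, -6, 0, 8, 18, 30, 44 → 60.
Combining the parts gives [30; 10935; 60].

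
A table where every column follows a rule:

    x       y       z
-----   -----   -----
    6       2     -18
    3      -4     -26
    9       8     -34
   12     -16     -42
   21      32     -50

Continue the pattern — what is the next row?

Column x goes 6, 3, 9, 12, 21 → 33 (each term is the sum of the two before it).
Column y: 2, -4, 8, -16, 32 → -64 (×(-2) each step).
Column z: −8 each step; -18, -26, -34, -42, -50 → -58.
Putting it together: 33  -64  -58.

33  -64  -58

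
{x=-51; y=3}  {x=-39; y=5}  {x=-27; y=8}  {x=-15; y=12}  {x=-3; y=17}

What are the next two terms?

{x=9; y=23}, {x=21; y=30}

X — +12 each step: -51, -39, -27, -15, -3 → 9 → 21.
Y — differences are 2, 3, 4, … (increasing by 1 each time): 3, 5, 8, 12, 17 → 23 → 30.
So the next two terms are {x=9; y=23} and {x=21; y=30}.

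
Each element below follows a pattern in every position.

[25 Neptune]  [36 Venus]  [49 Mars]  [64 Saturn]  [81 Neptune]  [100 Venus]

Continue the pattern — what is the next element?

[121 Mars]

First value — perfect squares: 5², 6², 7², …: 25, 36, 49, 64, 81, 100 → 121.
Planet goes Neptune, Venus, Mars, Saturn, Neptune, Venus → Mars (repeats Neptune → Venus → Mars → Saturn).
Combining the parts gives [121 Mars].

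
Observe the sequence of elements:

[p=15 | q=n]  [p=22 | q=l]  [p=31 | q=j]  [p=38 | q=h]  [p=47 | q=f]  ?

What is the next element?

[p=54 | q=d]

For the p, alternating steps +7, +9, +7, +9, …: 15, 22, 31, 38, 47 → 54.
For the q, letters move back 2 places in the alphabet: n, l, j, h, f → d.
Putting it together: [p=54 | q=d].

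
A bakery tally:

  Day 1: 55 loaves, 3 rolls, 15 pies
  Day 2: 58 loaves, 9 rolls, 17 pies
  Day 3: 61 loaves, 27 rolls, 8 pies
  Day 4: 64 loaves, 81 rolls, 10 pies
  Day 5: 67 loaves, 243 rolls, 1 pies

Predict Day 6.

Loaves: 55, 58, 61, 64, 67 → 70 (+3 each step).
Rolls: ×3 each step; 3, 9, 27, 81, 243 → 729.
Pies: alternating steps +2, −9, +2, −9, …; 15, 17, 8, 10, 1 → 3.
Combining the parts gives 70 loaves, 729 rolls, 3 pies.

70 loaves, 729 rolls, 3 pies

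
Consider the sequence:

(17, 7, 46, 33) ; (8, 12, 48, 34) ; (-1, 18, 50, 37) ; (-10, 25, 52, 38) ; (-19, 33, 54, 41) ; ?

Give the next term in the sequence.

(-28, 42, 56, 42)

First slot: −9 each step; 17, 8, -1, -10, -19 → -28.
Second slot: differences are 5, 6, 7, … (increasing by 1 each time); 7, 12, 18, 25, 33 → 42.
Third slot — +2 each step: 46, 48, 50, 52, 54 → 56.
Fourth slot goes 33, 34, 37, 38, 41 → 42 (alternating steps +1, +3, +1, +3, …).
Combining the parts gives (-28, 42, 56, 42).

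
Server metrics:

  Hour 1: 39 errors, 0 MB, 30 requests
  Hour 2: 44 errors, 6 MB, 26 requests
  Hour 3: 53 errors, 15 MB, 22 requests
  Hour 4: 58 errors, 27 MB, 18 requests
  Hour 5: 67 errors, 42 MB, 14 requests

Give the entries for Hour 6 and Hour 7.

For the errors, alternating steps +5, +9, +5, +9, …: 39, 44, 53, 58, 67 → 72 → 81.
MB: differences are 6, 9, 12, … (increasing by 3 each time), so 0, 6, 15, 27, 42 → 60 → 81.
For the requests, −4 each step: 30, 26, 22, 18, 14 → 10 → 6.
So the next two records are 72 errors, 60 MB, 10 requests and 81 errors, 81 MB, 6 requests.

72 errors, 60 MB, 10 requests; 81 errors, 81 MB, 6 requests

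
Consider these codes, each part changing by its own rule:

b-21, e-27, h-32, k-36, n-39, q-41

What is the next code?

Letter — letters move forward 3 places in the alphabet: b, e, h, k, n, q → t.
Second component goes 21, 27, 32, 36, 39, 41 → 42 (differences are 6, 5, 4, … (decreasing by 1 each time)).
So the next code is t-42.

t-42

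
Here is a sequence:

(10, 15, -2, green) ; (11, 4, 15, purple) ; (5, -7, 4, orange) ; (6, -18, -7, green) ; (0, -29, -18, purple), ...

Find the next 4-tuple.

(1, -40, -29, orange)

First slot: alternating steps +1, −6, +1, −6, …, so 10, 11, 5, 6, 0 → 1.
Second slot: −11 each step, so 15, 4, -7, -18, -29 → -40.
Third slot: always the previous value of the second slot, so -2, 15, 4, -7, -18 → -29.
For the colour, repeats green → purple → orange: green, purple, orange, green, purple → orange.
Combining the parts gives (1, -40, -29, orange).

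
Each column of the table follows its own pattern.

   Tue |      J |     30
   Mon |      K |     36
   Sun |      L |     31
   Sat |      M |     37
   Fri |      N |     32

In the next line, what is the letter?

O

Day — runs backward through the weekdays Mon→Sun: Tue, Mon, Sun, Sat, Fri → Thu.
Letter: letters move forward 1 place in the alphabet; J, K, L, M, N → O.
Third component: 30, 36, 31, 37, 32 → 38 (alternating steps +6, −5, +6, −5, …).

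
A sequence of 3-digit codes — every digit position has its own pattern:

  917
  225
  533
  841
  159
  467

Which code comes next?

For the first digit, +3 each step, mod 10: 9, 2, 5, 8, 1, 4 → 7.
Second digit: 1, 2, 3, 4, 5, 6 → 7 (+1 each step, mod 10).
Third digit: 7, 5, 3, 1, 9, 7 → 5 (−2 each step, mod 10).
Putting it together: 775.

775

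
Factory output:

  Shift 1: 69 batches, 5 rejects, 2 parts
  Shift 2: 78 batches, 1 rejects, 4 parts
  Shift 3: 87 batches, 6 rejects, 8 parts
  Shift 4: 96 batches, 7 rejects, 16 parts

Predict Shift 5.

105 batches, 13 rejects, 32 parts

Batches — +9 each step: 69, 78, 87, 96 → 105.
Rejects goes 5, 1, 6, 7 → 13 (each term is the sum of the two before it).
Parts: ×2 each step, so 2, 4, 8, 16 → 32.
So the next line is 105 batches, 13 rejects, 32 parts.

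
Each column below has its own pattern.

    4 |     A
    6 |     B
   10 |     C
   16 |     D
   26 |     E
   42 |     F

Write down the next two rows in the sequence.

68  G; 110  H

First component: each term is the sum of the two before it, so 4, 6, 10, 16, 26, 42 → 68 → 110.
For the letter, letters move forward 1 place in the alphabet: A, B, C, D, E, F → G → H.
Putting the parts together: 68  G and then 110  H.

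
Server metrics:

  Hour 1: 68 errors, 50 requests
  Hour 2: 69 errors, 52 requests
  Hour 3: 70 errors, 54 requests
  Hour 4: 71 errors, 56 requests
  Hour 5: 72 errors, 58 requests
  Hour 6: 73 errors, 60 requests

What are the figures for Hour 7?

74 errors, 62 requests

For the errors, +1 each step: 68, 69, 70, 71, 72, 73 → 74.
Requests — +2 each step: 50, 52, 54, 56, 58, 60 → 62.
So the next row is 74 errors, 62 requests.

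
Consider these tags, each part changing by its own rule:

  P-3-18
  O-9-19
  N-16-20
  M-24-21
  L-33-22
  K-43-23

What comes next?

J-54-24

Letter — letters move back 1 place in the alphabet: P, O, N, M, L, K → J.
Second component: 3, 9, 16, 24, 33, 43 → 54 (differences are 6, 7, 8, … (increasing by 1 each time)).
Third component: +1 each step; 18, 19, 20, 21, 22, 23 → 24.
Combining the parts gives J-54-24.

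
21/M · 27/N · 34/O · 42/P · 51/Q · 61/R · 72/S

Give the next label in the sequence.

84/T

First component goes 21, 27, 34, 42, 51, 61, 72 → 84 (differences are 6, 7, 8, … (increasing by 1 each time)).
Letter goes M, N, O, P, Q, R, S → T (letters move forward 1 place in the alphabet).
Putting it together: 84/T.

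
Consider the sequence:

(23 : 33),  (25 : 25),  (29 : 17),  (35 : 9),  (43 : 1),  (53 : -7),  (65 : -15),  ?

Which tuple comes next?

First slot: 23, 25, 29, 35, 43, 53, 65 → 79 (differences are 2, 4, 6, … (increasing by 2 each time)).
Second slot: 33, 25, 17, 9, 1, -7, -15 → -23 (−8 each step).
Putting it together: (79 : -23).

(79 : -23)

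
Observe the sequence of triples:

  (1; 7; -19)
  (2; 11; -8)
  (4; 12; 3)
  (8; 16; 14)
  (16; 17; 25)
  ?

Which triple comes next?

For the first coordinate, ×2 each step: 1, 2, 4, 8, 16 → 32.
Second coordinate: alternating steps +4, +1, +4, +1, …; 7, 11, 12, 16, 17 → 21.
Third coordinate: +11 each step; -19, -8, 3, 14, 25 → 36.
Putting it together: (32; 21; 36).

(32; 21; 36)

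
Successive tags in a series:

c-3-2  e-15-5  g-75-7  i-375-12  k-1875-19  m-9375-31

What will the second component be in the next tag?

46875

Second component: ×5 each step, so 3, 15, 75, 375, 1875, 9375 → 46875.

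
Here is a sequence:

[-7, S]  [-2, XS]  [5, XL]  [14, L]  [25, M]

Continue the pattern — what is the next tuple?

[38, S]

For the first coordinate, differences are 5, 7, 9, … (increasing by 2 each time): -7, -2, 5, 14, 25 → 38.
Size — runs backward through clothing sizes XS→XL: S, XS, XL, L, M → S.
Combining the parts gives [38, S].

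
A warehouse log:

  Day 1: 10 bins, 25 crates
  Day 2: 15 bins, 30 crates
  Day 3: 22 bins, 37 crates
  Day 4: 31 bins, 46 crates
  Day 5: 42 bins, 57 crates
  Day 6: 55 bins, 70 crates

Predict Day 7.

70 bins, 85 crates

For the bins, differences are 5, 7, 9, … (increasing by 2 each time): 10, 15, 22, 31, 42, 55 → 70.
Crates — differences are 5, 7, 9, … (increasing by 2 each time): 25, 30, 37, 46, 57, 70 → 85.
Putting it together: 70 bins, 85 crates.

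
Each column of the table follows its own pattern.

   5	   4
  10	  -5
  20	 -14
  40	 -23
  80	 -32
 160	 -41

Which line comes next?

First component — ×2 each step: 5, 10, 20, 40, 80, 160 → 320.
Second component — −9 each step: 4, -5, -14, -23, -32, -41 → -50.
So the next line is 320  -50.

320  -50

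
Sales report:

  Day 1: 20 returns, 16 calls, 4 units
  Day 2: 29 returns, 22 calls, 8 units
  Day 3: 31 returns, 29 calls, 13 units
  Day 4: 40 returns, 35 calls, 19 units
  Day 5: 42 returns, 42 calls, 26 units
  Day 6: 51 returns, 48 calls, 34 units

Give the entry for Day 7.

Returns: 20, 29, 31, 40, 42, 51 → 53 (alternating steps +9, +2, +9, +2, …).
Calls: alternating steps +6, +7, +6, +7, …; 16, 22, 29, 35, 42, 48 → 55.
Units goes 4, 8, 13, 19, 26, 34 → 43 (differences are 4, 5, 6, … (increasing by 1 each time)).
Combining the parts gives 53 returns, 55 calls, 43 units.

53 returns, 55 calls, 43 units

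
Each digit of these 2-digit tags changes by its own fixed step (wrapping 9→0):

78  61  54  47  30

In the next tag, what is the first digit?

2

First digit — −1 each step, mod 10: 7, 6, 5, 4, 3 → 2.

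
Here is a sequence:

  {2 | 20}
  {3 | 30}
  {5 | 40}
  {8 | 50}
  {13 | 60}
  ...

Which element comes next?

First component: each term is the sum of the two before it, so 2, 3, 5, 8, 13 → 21.
Second component — +10 each step: 20, 30, 40, 50, 60 → 70.
Combining the parts gives {21 | 70}.

{21 | 70}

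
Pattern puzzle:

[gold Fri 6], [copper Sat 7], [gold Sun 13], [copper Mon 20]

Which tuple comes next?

[gold Tue 33]

Metal: alternates gold ↔ copper, so gold, copper, gold, copper → gold.
Day: Fri, Sat, Sun, Mon → Tue (runs through the weekdays Mon→Sun).
Third coordinate: each term is the sum of the two before it, so 6, 7, 13, 20 → 33.
Putting it together: [gold Tue 33].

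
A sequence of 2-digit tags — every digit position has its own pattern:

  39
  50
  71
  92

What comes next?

13

First digit: +2 each step, mod 10, so 3, 5, 7, 9 → 1.
Second digit: 9, 0, 1, 2 → 3 (+1 each step, mod 10).
Combining the parts gives 13.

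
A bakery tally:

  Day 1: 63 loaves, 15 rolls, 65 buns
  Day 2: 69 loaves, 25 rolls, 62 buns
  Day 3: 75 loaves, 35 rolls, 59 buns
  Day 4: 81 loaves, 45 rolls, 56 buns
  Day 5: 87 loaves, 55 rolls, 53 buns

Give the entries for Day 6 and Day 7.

93 loaves, 65 rolls, 50 buns; 99 loaves, 75 rolls, 47 buns

For the loaves, +6 each step: 63, 69, 75, 81, 87 → 93 → 99.
Rolls: 15, 25, 35, 45, 55 → 65 → 75 (+10 each step).
Buns: 65, 62, 59, 56, 53 → 50 → 47 (−3 each step).
So the next two lines are 93 loaves, 65 rolls, 50 buns and 99 loaves, 75 rolls, 47 buns.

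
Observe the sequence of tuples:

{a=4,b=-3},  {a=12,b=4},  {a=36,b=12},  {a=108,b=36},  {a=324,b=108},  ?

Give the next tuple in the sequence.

{a=972,b=324}

A: 4, 12, 36, 108, 324 → 972 (×3 each step).
B: -3, 4, 12, 36, 108 → 324 (always the previous value of the a).
Putting it together: {a=972,b=324}.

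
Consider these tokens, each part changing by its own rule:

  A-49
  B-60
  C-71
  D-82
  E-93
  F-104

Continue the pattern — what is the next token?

Letter: letters move forward 1 place in the alphabet; A, B, C, D, E, F → G.
Second component — +11 each step: 49, 60, 71, 82, 93, 104 → 115.
So the next token is G-115.

G-115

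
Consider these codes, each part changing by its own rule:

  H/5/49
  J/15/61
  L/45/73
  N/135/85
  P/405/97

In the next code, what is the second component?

1215

Letter goes H, J, L, N, P → R (letters move forward 2 places in the alphabet).
Second component: ×3 each step; 5, 15, 45, 135, 405 → 1215.
Third component goes 49, 61, 73, 85, 97 → 109 (+12 each step).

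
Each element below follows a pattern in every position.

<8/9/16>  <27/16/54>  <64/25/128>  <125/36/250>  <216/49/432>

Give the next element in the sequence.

First component — perfect cubes: 2³, 3³, 4³, …: 8, 27, 64, 125, 216 → 343.
Second component: perfect squares: 3², 4², 5², …, so 9, 16, 25, 36, 49 → 64.
Third component: always 2 × the first component, so 16, 54, 128, 250, 432 → 686.
Combining the parts gives <343/64/686>.

<343/64/686>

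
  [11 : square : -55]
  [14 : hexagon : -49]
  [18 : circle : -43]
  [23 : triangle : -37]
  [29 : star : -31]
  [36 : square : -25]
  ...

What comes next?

For the first value, differences are 3, 4, 5, … (increasing by 1 each time): 11, 14, 18, 23, 29, 36 → 44.
Shape: repeats square → hexagon → circle → triangle → star, so square, hexagon, circle, triangle, star, square → hexagon.
Third value: -55, -49, -43, -37, -31, -25 → -19 (+6 each step).
So the next tuple is [44 : hexagon : -19].

[44 : hexagon : -19]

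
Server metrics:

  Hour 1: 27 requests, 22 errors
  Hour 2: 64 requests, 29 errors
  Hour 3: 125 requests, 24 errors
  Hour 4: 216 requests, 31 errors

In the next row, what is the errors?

Requests: 27, 64, 125, 216 → 343 (perfect cubes: 3³, 4³, 5³, …).
For the errors, alternating steps +7, −5, +7, −5, …: 22, 29, 24, 31 → 26.

26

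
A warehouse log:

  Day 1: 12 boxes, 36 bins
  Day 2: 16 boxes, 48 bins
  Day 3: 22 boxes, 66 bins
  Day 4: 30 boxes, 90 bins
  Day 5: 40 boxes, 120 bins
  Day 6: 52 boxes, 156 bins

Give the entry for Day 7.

Boxes: differences are 4, 6, 8, … (increasing by 2 each time); 12, 16, 22, 30, 40, 52 → 66.
For the bins, always 3 × the boxes: 36, 48, 66, 90, 120, 156 → 198.
So the next record is 66 boxes, 198 bins.

66 boxes, 198 bins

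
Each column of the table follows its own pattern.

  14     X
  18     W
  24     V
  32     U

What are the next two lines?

First component — differences are 4, 6, 8, … (increasing by 2 each time): 14, 18, 24, 32 → 42 → 54.
Letter goes X, W, V, U → T → S (letters move back 1 place in the alphabet).
So the next two lines are 42  T and 54  S.

42  T; 54  S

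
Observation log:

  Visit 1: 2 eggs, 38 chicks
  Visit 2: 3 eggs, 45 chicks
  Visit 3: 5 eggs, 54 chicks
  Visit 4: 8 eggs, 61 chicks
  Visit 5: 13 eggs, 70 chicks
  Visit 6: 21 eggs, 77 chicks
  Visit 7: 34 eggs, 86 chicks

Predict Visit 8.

Eggs — each term is the sum of the two before it: 2, 3, 5, 8, 13, 21, 34 → 55.
Chicks: alternating steps +7, +9, +7, +9, …, so 38, 45, 54, 61, 70, 77, 86 → 93.
Putting it together: 55 eggs, 93 chicks.

55 eggs, 93 chicks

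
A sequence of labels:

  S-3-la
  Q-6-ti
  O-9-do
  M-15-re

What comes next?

K-24-mi

Letter goes S, Q, O, M → K (letters move back 2 places in the alphabet).
Second component: each term is the sum of the two before it, so 3, 6, 9, 15 → 24.
Note goes la, ti, do, re → mi (runs through the solfège scale do→ti).
Putting it together: K-24-mi.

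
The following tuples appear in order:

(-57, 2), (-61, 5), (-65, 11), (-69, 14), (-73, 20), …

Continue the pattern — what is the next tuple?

(-77, 23)

First entry: −4 each step, so -57, -61, -65, -69, -73 → -77.
Second entry — alternating steps +3, +6, +3, +6, …: 2, 5, 11, 14, 20 → 23.
Combining the parts gives (-77, 23).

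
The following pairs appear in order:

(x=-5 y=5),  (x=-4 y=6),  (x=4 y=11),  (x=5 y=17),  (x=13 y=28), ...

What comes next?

X: alternating steps +1, +8, +1, +8, …, so -5, -4, 4, 5, 13 → 14.
Y: each term is the sum of the two before it; 5, 6, 11, 17, 28 → 45.
Combining the parts gives (x=14 y=45).

(x=14 y=45)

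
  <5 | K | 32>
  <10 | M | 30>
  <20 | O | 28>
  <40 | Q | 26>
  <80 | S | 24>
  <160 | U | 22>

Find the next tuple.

First entry: 5, 10, 20, 40, 80, 160 → 320 (×2 each step).
Letter — letters move forward 2 places in the alphabet: K, M, O, Q, S, U → W.
Third entry goes 32, 30, 28, 26, 24, 22 → 20 (−2 each step).
Combining the parts gives <320 | W | 20>.

<320 | W | 20>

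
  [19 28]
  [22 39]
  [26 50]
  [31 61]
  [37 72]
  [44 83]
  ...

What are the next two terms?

[52 94], [61 105]

First entry goes 19, 22, 26, 31, 37, 44 → 52 → 61 (differences are 3, 4, 5, … (increasing by 1 each time)).
For the second entry, +11 each step: 28, 39, 50, 61, 72, 83 → 94 → 105.
So the next two terms are [52 94] and [61 105].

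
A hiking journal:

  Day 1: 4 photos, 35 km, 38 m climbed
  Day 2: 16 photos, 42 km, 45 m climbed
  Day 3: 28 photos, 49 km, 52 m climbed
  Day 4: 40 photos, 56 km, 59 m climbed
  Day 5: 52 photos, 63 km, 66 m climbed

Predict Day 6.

64 photos, 70 km, 73 m climbed

Photos: +12 each step, so 4, 16, 28, 40, 52 → 64.
Km goes 35, 42, 49, 56, 63 → 70 (+7 each step).
M climbed — +7 each step: 38, 45, 52, 59, 66 → 73.
Combining the parts gives 64 photos, 70 km, 73 m climbed.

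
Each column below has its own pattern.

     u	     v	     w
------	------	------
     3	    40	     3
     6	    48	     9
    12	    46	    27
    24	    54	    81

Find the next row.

Column u: ×2 each step; 3, 6, 12, 24 → 48.
Column v: alternating steps +8, −2, +8, −2, …; 40, 48, 46, 54 → 52.
Column w — ×3 each step: 3, 9, 27, 81 → 243.
Combining the parts gives 48  52  243.

48  52  243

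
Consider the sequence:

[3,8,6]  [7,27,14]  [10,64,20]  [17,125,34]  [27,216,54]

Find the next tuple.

[44,343,88]

First slot: each term is the sum of the two before it; 3, 7, 10, 17, 27 → 44.
Second slot: perfect cubes: 2³, 3³, 4³, …, so 8, 27, 64, 125, 216 → 343.
For the third slot, always 2 × the first slot: 6, 14, 20, 34, 54 → 88.
So the next tuple is [44,343,88].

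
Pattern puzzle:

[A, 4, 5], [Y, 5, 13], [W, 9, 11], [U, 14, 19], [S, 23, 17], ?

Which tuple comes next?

For the letter, letters move back 2 places in the alphabet, wrapping A→Z: A, Y, W, U, S → Q.
Second entry — each term is the sum of the two before it: 4, 5, 9, 14, 23 → 37.
Third entry — alternating steps +8, −2, +8, −2, …: 5, 13, 11, 19, 17 → 25.
Combining the parts gives [Q, 37, 25].

[Q, 37, 25]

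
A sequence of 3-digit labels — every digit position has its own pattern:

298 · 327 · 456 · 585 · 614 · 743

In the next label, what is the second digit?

Second digit goes 9, 2, 5, 8, 1, 4 → 7 (+3 each step, mod 10).

7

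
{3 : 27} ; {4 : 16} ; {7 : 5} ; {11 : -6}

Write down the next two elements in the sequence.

{18 : -17}, {29 : -28}

First part — each term is the sum of the two before it: 3, 4, 7, 11 → 18 → 29.
Second part: 27, 16, 5, -6 → -17 → -28 (−11 each step).
So the next two elements are {18 : -17} and {29 : -28}.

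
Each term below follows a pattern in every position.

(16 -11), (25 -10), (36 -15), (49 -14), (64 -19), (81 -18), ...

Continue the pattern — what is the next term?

(100 -23)

First entry — perfect squares: 4², 5², 6², …: 16, 25, 36, 49, 64, 81 → 100.
Second entry goes -11, -10, -15, -14, -19, -18 → -23 (alternating steps +1, −5, +1, −5, …).
Putting it together: (100 -23).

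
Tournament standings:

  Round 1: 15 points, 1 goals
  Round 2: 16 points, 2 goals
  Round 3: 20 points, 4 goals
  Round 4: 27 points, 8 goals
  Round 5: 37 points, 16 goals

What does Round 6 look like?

Points — differences are 1, 4, 7, … (increasing by 3 each time): 15, 16, 20, 27, 37 → 50.
Goals: ×2 each step; 1, 2, 4, 8, 16 → 32.
So the next row is 50 points, 32 goals.

50 points, 32 goals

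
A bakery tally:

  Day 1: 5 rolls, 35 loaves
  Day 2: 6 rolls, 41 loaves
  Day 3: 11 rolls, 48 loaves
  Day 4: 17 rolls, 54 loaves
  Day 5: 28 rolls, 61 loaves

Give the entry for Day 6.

45 rolls, 67 loaves

Rolls: each term is the sum of the two before it; 5, 6, 11, 17, 28 → 45.
Loaves: alternating steps +6, +7, +6, +7, …, so 35, 41, 48, 54, 61 → 67.
So the next record is 45 rolls, 67 loaves.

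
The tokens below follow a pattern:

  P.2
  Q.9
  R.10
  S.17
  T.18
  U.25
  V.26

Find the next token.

Letter: P, Q, R, S, T, U, V → W (letters move forward 1 place in the alphabet).
Second component: alternating steps +7, +1, +7, +1, …; 2, 9, 10, 17, 18, 25, 26 → 33.
So the next token is W.33.

W.33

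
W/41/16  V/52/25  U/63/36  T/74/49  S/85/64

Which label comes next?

R/96/81

Letter: letters move back 1 place in the alphabet; W, V, U, T, S → R.
Second component: 41, 52, 63, 74, 85 → 96 (+11 each step).
Third component goes 16, 25, 36, 49, 64 → 81 (perfect squares: 4², 5², 6², …).
Combining the parts gives R/96/81.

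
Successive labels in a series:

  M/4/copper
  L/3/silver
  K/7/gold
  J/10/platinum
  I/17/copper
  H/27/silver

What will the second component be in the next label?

44

Second component: each term is the sum of the two before it, so 4, 3, 7, 10, 17, 27 → 44.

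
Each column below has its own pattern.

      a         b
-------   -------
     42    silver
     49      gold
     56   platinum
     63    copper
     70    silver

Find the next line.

77  gold

For the column a, +7 each step: 42, 49, 56, 63, 70 → 77.
Column b: repeats silver → gold → platinum → copper; silver, gold, platinum, copper, silver → gold.
Combining the parts gives 77  gold.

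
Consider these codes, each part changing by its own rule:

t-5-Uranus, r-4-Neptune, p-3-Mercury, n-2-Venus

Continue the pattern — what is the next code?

Letter: t, r, p, n → l (letters move back 2 places in the alphabet).
Second component goes 5, 4, 3, 2 → 1 (−1 each step).
Planet — runs through the planets Mercury→Neptune: Uranus, Neptune, Mercury, Venus → Earth.
So the next code is l-1-Earth.

l-1-Earth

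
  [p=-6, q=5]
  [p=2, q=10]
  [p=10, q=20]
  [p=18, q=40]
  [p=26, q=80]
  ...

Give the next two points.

P — +8 each step: -6, 2, 10, 18, 26 → 34 → 42.
Q goes 5, 10, 20, 40, 80 → 160 → 320 (×2 each step).
So the next two points are [p=34, q=160] and [p=42, q=320].

[p=34, q=160], [p=42, q=320]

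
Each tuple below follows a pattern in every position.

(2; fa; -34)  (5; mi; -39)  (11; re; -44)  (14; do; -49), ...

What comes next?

(20; ti; -54)

First part: alternating steps +3, +6, +3, +6, …, so 2, 5, 11, 14 → 20.
Note — runs backward through the solfège scale do→ti: fa, mi, re, do → ti.
Third part: −5 each step, so -34, -39, -44, -49 → -54.
Combining the parts gives (20; ti; -54).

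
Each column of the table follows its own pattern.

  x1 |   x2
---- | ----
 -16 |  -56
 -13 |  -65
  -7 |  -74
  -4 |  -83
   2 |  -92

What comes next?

5  -101

Column x1: alternating steps +3, +6, +3, +6, …, so -16, -13, -7, -4, 2 → 5.
For the column x2, −9 each step: -56, -65, -74, -83, -92 → -101.
Putting it together: 5  -101.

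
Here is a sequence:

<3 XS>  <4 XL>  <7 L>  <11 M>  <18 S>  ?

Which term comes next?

<29 XS>

For the first component, each term is the sum of the two before it: 3, 4, 7, 11, 18 → 29.
Size: runs backward through clothing sizes XS→XL; XS, XL, L, M, S → XS.
Putting it together: <29 XS>.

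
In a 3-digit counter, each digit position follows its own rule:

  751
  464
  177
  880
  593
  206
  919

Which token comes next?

622

First digit goes 7, 4, 1, 8, 5, 2, 9 → 6 (−3 each step, mod 10).
Second digit: 5, 6, 7, 8, 9, 0, 1 → 2 (+1 each step, mod 10).
Third digit — +3 each step, mod 10: 1, 4, 7, 0, 3, 6, 9 → 2.
Combining the parts gives 622.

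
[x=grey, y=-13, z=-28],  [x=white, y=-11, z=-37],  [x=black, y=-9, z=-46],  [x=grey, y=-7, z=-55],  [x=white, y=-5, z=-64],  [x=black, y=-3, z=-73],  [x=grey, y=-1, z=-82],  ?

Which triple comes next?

[x=white, y=1, z=-91]

For the x, repeats grey → white → black: grey, white, black, grey, white, black, grey → white.
Y: +2 each step, so -13, -11, -9, -7, -5, -3, -1 → 1.
Z: −9 each step; -28, -37, -46, -55, -64, -73, -82 → -91.
So the next triple is [x=white, y=1, z=-91].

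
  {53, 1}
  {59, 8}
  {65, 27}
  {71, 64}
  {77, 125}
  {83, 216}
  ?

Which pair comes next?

{89, 343}

First entry — +6 each step: 53, 59, 65, 71, 77, 83 → 89.
Second entry: perfect cubes: 1³, 2³, 3³, …, so 1, 8, 27, 64, 125, 216 → 343.
Combining the parts gives {89, 343}.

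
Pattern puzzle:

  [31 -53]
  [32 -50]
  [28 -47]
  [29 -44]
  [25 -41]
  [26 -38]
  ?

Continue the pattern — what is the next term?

[22 -35]

For the first entry, alternating steps +1, −4, +1, −4, …: 31, 32, 28, 29, 25, 26 → 22.
Second entry: +3 each step; -53, -50, -47, -44, -41, -38 → -35.
Putting it together: [22 -35].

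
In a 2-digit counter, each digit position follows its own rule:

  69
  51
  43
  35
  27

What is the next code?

First digit: −1 each step, mod 10; 6, 5, 4, 3, 2 → 1.
Second digit: 9, 1, 3, 5, 7 → 9 (+2 each step, mod 10).
So the next code is 19.

19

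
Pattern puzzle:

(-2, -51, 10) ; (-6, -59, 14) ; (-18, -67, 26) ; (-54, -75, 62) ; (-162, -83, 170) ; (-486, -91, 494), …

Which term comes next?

(-1458, -99, 1466)

First coordinate: ×3 each step, so -2, -6, -18, -54, -162, -486 → -1458.
Second coordinate goes -51, -59, -67, -75, -83, -91 → -99 (−8 each step).
Third coordinate: together with the first coordinate always sums to 8; 10, 14, 26, 62, 170, 494 → 1466.
So the next term is (-1458, -99, 1466).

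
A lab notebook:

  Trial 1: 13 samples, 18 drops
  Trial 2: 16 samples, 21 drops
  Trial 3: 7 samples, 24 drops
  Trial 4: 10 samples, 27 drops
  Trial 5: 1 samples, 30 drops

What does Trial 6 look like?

4 samples, 33 drops

For the samples, alternating steps +3, −9, +3, −9, …: 13, 16, 7, 10, 1 → 4.
Drops: +3 each step, so 18, 21, 24, 27, 30 → 33.
Combining the parts gives 4 samples, 33 drops.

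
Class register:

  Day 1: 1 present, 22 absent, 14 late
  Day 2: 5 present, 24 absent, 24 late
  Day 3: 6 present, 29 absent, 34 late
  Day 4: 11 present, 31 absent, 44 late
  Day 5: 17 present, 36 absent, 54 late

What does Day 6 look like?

28 present, 38 absent, 64 late

Present: each term is the sum of the two before it, so 1, 5, 6, 11, 17 → 28.
Absent: alternating steps +2, +5, +2, +5, …; 22, 24, 29, 31, 36 → 38.
Late goes 14, 24, 34, 44, 54 → 64 (+10 each step).
Putting it together: 28 present, 38 absent, 64 late.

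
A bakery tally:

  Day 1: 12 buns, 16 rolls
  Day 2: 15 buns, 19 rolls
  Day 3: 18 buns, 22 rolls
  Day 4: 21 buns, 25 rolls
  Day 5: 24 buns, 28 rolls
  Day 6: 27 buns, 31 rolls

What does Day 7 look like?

30 buns, 34 rolls

Buns: +3 each step, so 12, 15, 18, 21, 24, 27 → 30.
Rolls — always 4 more than the buns: 16, 19, 22, 25, 28, 31 → 34.
Combining the parts gives 30 buns, 34 rolls.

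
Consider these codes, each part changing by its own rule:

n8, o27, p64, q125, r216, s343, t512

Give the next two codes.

u729, v1000

Letter: letters move forward 1 place in the alphabet; n, o, p, q, r, s, t → u → v.
Second component: 8, 27, 64, 125, 216, 343, 512 → 729 → 1000 (perfect cubes: 2³, 3³, 4³, …).
So the next two codes are u729 and v1000.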